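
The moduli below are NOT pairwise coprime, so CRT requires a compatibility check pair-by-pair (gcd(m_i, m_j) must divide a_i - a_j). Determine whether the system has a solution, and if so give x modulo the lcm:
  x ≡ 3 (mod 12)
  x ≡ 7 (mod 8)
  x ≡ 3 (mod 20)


Moduli 12, 8, 20 are not pairwise coprime, so CRT works modulo lcm(m_i) when all pairwise compatibility conditions hold.
Pairwise compatibility: gcd(m_i, m_j) must divide a_i - a_j for every pair.
Merge one congruence at a time:
  Start: x ≡ 3 (mod 12).
  Combine with x ≡ 7 (mod 8): gcd(12, 8) = 4; 7 - 3 = 4, which IS divisible by 4, so compatible.
    Write x = 3 + 12·t and substitute into x ≡ 7 (mod 8): 12·t ≡ 7 − 3 = 4 (mod 8).
    Divide the congruence (and modulus) by g = 4: 3·t ≡ 1 (mod 2).
    Reduce coefficients mod 2: 1·t ≡ 1 (mod 2).
    So t ≡ 1 (mod 2).
    Then x = 3 + 12·1 = 15, valid modulo lcm(12, 8) = 24: x ≡ 15 (mod 24).
  Combine with x ≡ 3 (mod 20): gcd(24, 20) = 4; 3 - 15 = -12, which IS divisible by 4, so compatible.
    Write x = 15 + 24·t and substitute into x ≡ 3 (mod 20): 24·t ≡ 3 − 15 = -12 (mod 20).
    Divide the congruence (and modulus) by g = 4: 6·t ≡ -3 (mod 5).
    Reduce coefficients mod 5: 1·t ≡ 2 (mod 5).
    So t ≡ 2 (mod 5).
    Then x = 15 + 24·2 = 63, valid modulo lcm(24, 20) = 120: x ≡ 63 (mod 120).
Verify: 63 mod 12 = 3, 63 mod 8 = 7, 63 mod 20 = 3.

x ≡ 63 (mod 120).


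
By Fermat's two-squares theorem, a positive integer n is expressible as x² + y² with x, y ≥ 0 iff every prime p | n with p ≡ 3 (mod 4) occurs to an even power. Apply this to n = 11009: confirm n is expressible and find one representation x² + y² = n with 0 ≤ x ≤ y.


Step 1: Factor n = 11009 = 101 · 109.
Step 2: Check the mod-4 condition on each prime factor: 101 ≡ 1 (mod 4), exponent 1; 109 ≡ 1 (mod 4), exponent 1.
All primes ≡ 3 (mod 4) appear to even exponent (or don't appear), so by the two-squares theorem n IS expressible as a sum of two squares.
Step 3: Build a representation. Here n = 101 · 109 is a product of primes ≡ 1 (mod 4). Each prime p ≡ 1 (mod 4) is itself a sum of two squares; find a² by testing p − a² for a perfect square:
  101: 101 − 1² = 100 = 10² ⇒ 101 = 1² + 10².
  109: 109 − 1² = 108, 109 − 2² = 105, 109 − 3² = 100 = 10² ⇒ 109 = 3² + 10².
  Combine using the Brahmagupta–Fibonacci identity (a² + b²)(c² + d²) = (ac − bd)² + (ad + bc)² = (ac + bd)² + (ad − bc)²:
  101 · 109 = 11009: from (1² + 10²)(3² + 10²), take (1·3 − 10·10, 1·10 + 10·3) = (3 − 100, 10 + 30) = (-97, 40); dropping signs (only squares matter) gives (97, 40); check 97² + 40² = 9409 + 1600 = 11009 ✓.
Step 4: Order so x ≤ y and verify: 40² + 97² = 1600 + 9409 = 11009 = n. ✓

n = 11009 = 40² + 97² (one valid representation with x ≤ y).


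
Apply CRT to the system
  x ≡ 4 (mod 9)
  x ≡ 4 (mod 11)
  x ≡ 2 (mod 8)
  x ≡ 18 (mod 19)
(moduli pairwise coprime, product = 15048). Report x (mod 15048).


Product of moduli M = 9 · 11 · 8 · 19 = 15048.
Merge one congruence at a time:
  Start: x ≡ 4 (mod 9).
  Combine with x ≡ 4 (mod 11); new modulus lcm = 99.
    Write x = 4 + 9·t and substitute into x ≡ 4 (mod 11): 9·t ≡ 4 − 4 = 0 (mod 11).
    The inverse of 9 mod 11 is 5 (since 9·5 = 45 = 4·11 + 1), so t ≡ 5·0 = 0 ≡ 0 (mod 11).
    Then x = 4 + 9·0 = 4, valid modulo lcm(9, 11) = 99: x ≡ 4 (mod 99).
  Combine with x ≡ 2 (mod 8); new modulus lcm = 792.
    Write x = 4 + 99·t and substitute into x ≡ 2 (mod 8): 99·t ≡ 2 − 4 = -2 (mod 8).
    Reduce coefficients mod 8: 3·t ≡ 6 (mod 8).
    The inverse of 3 mod 8 is 3 (since 3·3 = 9 = 1·8 + 1), so t ≡ 3·6 = 18 ≡ 2 (mod 8).
    Then x = 4 + 99·2 = 202, valid modulo lcm(99, 8) = 792: x ≡ 202 (mod 792).
  Combine with x ≡ 18 (mod 19); new modulus lcm = 15048.
    Write x = 202 + 792·t and substitute into x ≡ 18 (mod 19): 792·t ≡ 18 − 202 = -184 (mod 19).
    Reduce coefficients mod 19: 13·t ≡ 6 (mod 19).
    The inverse of 13 mod 19 is 3 (since 13·3 = 39 = 2·19 + 1), so t ≡ 3·6 = 18 ≡ 18 (mod 19).
    Then x = 202 + 792·18 = 14458, valid modulo lcm(792, 19) = 15048: x ≡ 14458 (mod 15048).
Verify against each original: 14458 mod 9 = 4, 14458 mod 11 = 4, 14458 mod 8 = 2, 14458 mod 19 = 18.

x ≡ 14458 (mod 15048).


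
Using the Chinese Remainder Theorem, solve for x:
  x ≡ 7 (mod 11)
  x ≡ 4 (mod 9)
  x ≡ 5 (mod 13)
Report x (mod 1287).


Moduli 11, 9, 13 are pairwise coprime; by CRT there is a unique solution modulo M = 11 · 9 · 13 = 1287.
Solve pairwise, accumulating the modulus:
  Start with x ≡ 7 (mod 11).
  Combine with x ≡ 4 (mod 9): since gcd(11, 9) = 1, we get a unique residue mod 99.
    Write x = 7 + 11·t and substitute into x ≡ 4 (mod 9): 11·t ≡ 4 − 7 = -3 (mod 9).
    Reduce coefficients mod 9: 2·t ≡ 6 (mod 9).
    The inverse of 2 mod 9 is 5 (since 2·5 = 10 = 1·9 + 1), so t ≡ 5·6 = 30 ≡ 3 (mod 9).
    Then x = 7 + 11·3 = 40, valid modulo lcm(11, 9) = 99: x ≡ 40 (mod 99).
  Combine with x ≡ 5 (mod 13): since gcd(99, 13) = 1, we get a unique residue mod 1287.
    Write x = 40 + 99·t and substitute into x ≡ 5 (mod 13): 99·t ≡ 5 − 40 = -35 (mod 13).
    Reduce coefficients mod 13: 8·t ≡ 4 (mod 13).
    The inverse of 8 mod 13 is 5 (since 8·5 = 40 = 3·13 + 1), so t ≡ 5·4 = 20 ≡ 7 (mod 13).
    Then x = 40 + 99·7 = 733, valid modulo lcm(99, 13) = 1287: x ≡ 733 (mod 1287).
Verify: 733 mod 11 = 7 ✓, 733 mod 9 = 4 ✓, 733 mod 13 = 5 ✓.

x ≡ 733 (mod 1287).


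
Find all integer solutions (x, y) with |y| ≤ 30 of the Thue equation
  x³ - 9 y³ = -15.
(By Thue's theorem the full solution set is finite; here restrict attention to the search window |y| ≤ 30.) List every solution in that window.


The equation is x³ - 9y³ = -15. For fixed y, x³ = 9·y³ − 15, so a solution requires the RHS to be a perfect cube.
Strategy: iterate y from -30 to 30, compute RHS = 9·y³ − 15, and check whether it is a (positive or negative) perfect cube.
Check small values of y:
  y = 0: RHS = -15 is not a perfect cube.
  y = 1: RHS = -6 is not a perfect cube.
  y = -1: RHS = -24 is not a perfect cube.
  y = 2: RHS = 57 is not a perfect cube.
  y = -2: RHS = -87 is not a perfect cube.
  y = 3: RHS = 228 is not a perfect cube.
  y = -3: RHS = -258 is not a perfect cube.
Continuing the search up to |y| = 30 finds no solutions either.
No (x, y) in the scanned range satisfies the equation.

No integer solutions with |y| ≤ 30.


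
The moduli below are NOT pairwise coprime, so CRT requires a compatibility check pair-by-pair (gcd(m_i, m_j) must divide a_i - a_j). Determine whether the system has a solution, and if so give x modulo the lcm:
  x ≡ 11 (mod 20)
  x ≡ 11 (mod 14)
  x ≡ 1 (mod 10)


Moduli 20, 14, 10 are not pairwise coprime, so CRT works modulo lcm(m_i) when all pairwise compatibility conditions hold.
Pairwise compatibility: gcd(m_i, m_j) must divide a_i - a_j for every pair.
Merge one congruence at a time:
  Start: x ≡ 11 (mod 20).
  Combine with x ≡ 11 (mod 14): gcd(20, 14) = 2; 11 - 11 = 0, which IS divisible by 2, so compatible.
    Write x = 11 + 20·t and substitute into x ≡ 11 (mod 14): 20·t ≡ 11 − 11 = 0 (mod 14).
    Divide the congruence (and modulus) by g = 2: 10·t ≡ 0 (mod 7).
    Reduce coefficients mod 7: 3·t ≡ 0 (mod 7).
    The inverse of 3 mod 7 is 5 (since 3·5 = 15 = 2·7 + 1), so t ≡ 5·0 = 0 ≡ 0 (mod 7).
    Then x = 11 + 20·0 = 11, valid modulo lcm(20, 14) = 140: x ≡ 11 (mod 140).
  Combine with x ≡ 1 (mod 10): gcd(140, 10) = 10; 1 - 11 = -10, which IS divisible by 10, so compatible.
    Write x = 11 + 140·t and substitute into x ≡ 1 (mod 10): 140·t ≡ 1 − 11 = -10 (mod 10).
    Divide the congruence (and modulus) by g = 10: 14·t ≡ -1 (mod 1).
    Modulo 1 every t works; take t = 0.
    Then x = 11 + 140·0 = 11, valid modulo lcm(140, 10) = 140: x ≡ 11 (mod 140).
Verify: 11 mod 20 = 11, 11 mod 14 = 11, 11 mod 10 = 1.

x ≡ 11 (mod 140).


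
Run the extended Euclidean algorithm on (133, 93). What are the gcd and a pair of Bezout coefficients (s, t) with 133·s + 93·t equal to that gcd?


Euclidean algorithm on (133, 93) — divide until remainder is 0:
  133 = 1 · 93 + 40
  93 = 2 · 40 + 13
  40 = 3 · 13 + 1
  13 = 13 · 1 + 0
gcd(133, 93) = 1.
Track Bezout coefficients alongside the remainders: start with r₀ = 133 = a·1 + b·0 (s = 1, t = 0) and r₁ = 93 = a·0 + b·1 (s = 0, t = 1); each new remainder r_{k+1} = r_{k-1} − q_k·r_k inherits s_{k+1} = s_{k-1} − q_k·s_k, t_{k+1} = t_{k-1} − q_k·t_k, so r_k = a·s_k + b·t_k at every step:
  q = 1: r = 40, s = 1 − 1·0 = 1, t = 0 − 1·1 = -1  (check: 133·1 + 93·(-1) = 40)
  q = 2: r = 13, s = 0 − 2·1 = -2, t = 1 − 2·(-1) = 3  (check: 133·(-2) + 93·3 = 13)
  q = 3: r = 1, s = 1 − 3·(-2) = 7, t = -1 − 3·3 = -10  (check: 133·7 + 93·(-10) = 1)
The row with r = 1 (the gcd) gives the Bezout coefficients s = 7, t = -10.
Result: 133 · (7) + 93 · (-10) = 1.

gcd(133, 93) = 1; s = 7, t = -10 (check: 133·7 + 93·(-10) = 1).


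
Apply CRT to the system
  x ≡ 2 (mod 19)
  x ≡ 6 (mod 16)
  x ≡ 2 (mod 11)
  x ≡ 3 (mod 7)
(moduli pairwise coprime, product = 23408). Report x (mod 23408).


Product of moduli M = 19 · 16 · 11 · 7 = 23408.
Merge one congruence at a time:
  Start: x ≡ 2 (mod 19).
  Combine with x ≡ 6 (mod 16); new modulus lcm = 304.
    Write x = 2 + 19·t and substitute into x ≡ 6 (mod 16): 19·t ≡ 6 − 2 = 4 (mod 16).
    Reduce coefficients mod 16: 3·t ≡ 4 (mod 16).
    The inverse of 3 mod 16 is 11 (since 3·11 = 33 = 2·16 + 1), so t ≡ 11·4 = 44 ≡ 12 (mod 16).
    Then x = 2 + 19·12 = 230, valid modulo lcm(19, 16) = 304: x ≡ 230 (mod 304).
  Combine with x ≡ 2 (mod 11); new modulus lcm = 3344.
    Write x = 230 + 304·t and substitute into x ≡ 2 (mod 11): 304·t ≡ 2 − 230 = -228 (mod 11).
    Reduce coefficients mod 11: 7·t ≡ 3 (mod 11).
    The inverse of 7 mod 11 is 8 (since 7·8 = 56 = 5·11 + 1), so t ≡ 8·3 = 24 ≡ 2 (mod 11).
    Then x = 230 + 304·2 = 838, valid modulo lcm(304, 11) = 3344: x ≡ 838 (mod 3344).
  Combine with x ≡ 3 (mod 7); new modulus lcm = 23408.
    Write x = 838 + 3344·t and substitute into x ≡ 3 (mod 7): 3344·t ≡ 3 − 838 = -835 (mod 7).
    Reduce coefficients mod 7: 5·t ≡ 5 (mod 7).
    The inverse of 5 mod 7 is 3 (since 5·3 = 15 = 2·7 + 1), so t ≡ 3·5 = 15 ≡ 1 (mod 7).
    Then x = 838 + 3344·1 = 4182, valid modulo lcm(3344, 7) = 23408: x ≡ 4182 (mod 23408).
Verify against each original: 4182 mod 19 = 2, 4182 mod 16 = 6, 4182 mod 11 = 2, 4182 mod 7 = 3.

x ≡ 4182 (mod 23408).


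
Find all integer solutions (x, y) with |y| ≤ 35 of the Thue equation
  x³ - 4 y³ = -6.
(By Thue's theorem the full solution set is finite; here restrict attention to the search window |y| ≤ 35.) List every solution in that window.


The equation is x³ - 4y³ = -6. For fixed y, x³ = 4·y³ − 6, so a solution requires the RHS to be a perfect cube.
Strategy: iterate y from -35 to 35, compute RHS = 4·y³ − 6, and check whether it is a (positive or negative) perfect cube.
Check small values of y:
  y = 0: RHS = -6 is not a perfect cube.
  y = 1: RHS = -2 is not a perfect cube.
  y = -1: RHS = -10 is not a perfect cube.
  y = 2: RHS = 26 is not a perfect cube.
  y = -2: RHS = -38 is not a perfect cube.
  y = 3: RHS = 102 is not a perfect cube.
  y = -3: RHS = -114 is not a perfect cube.
Continuing the search up to |y| = 35 finds no solutions either.
No (x, y) in the scanned range satisfies the equation.

No integer solutions with |y| ≤ 35.


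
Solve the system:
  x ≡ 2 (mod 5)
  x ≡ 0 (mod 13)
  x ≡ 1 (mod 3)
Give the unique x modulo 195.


Moduli 5, 13, 3 are pairwise coprime; by CRT there is a unique solution modulo M = 5 · 13 · 3 = 195.
Solve pairwise, accumulating the modulus:
  Start with x ≡ 2 (mod 5).
  Combine with x ≡ 0 (mod 13): since gcd(5, 13) = 1, we get a unique residue mod 65.
    Write x = 2 + 5·t and substitute into x ≡ 0 (mod 13): 5·t ≡ 0 − 2 = -2 (mod 13).
    Reduce coefficients mod 13: 5·t ≡ 11 (mod 13).
    The inverse of 5 mod 13 is 8 (since 5·8 = 40 = 3·13 + 1), so t ≡ 8·11 = 88 ≡ 10 (mod 13).
    Then x = 2 + 5·10 = 52, valid modulo lcm(5, 13) = 65: x ≡ 52 (mod 65).
  Combine with x ≡ 1 (mod 3): since gcd(65, 3) = 1, we get a unique residue mod 195.
    Write x = 52 + 65·t and substitute into x ≡ 1 (mod 3): 65·t ≡ 1 − 52 = -51 (mod 3).
    Reduce coefficients mod 3: 2·t ≡ 0 (mod 3).
    The inverse of 2 mod 3 is 2 (since 2·2 = 4 = 1·3 + 1), so t ≡ 2·0 = 0 ≡ 0 (mod 3).
    Then x = 52 + 65·0 = 52, valid modulo lcm(65, 3) = 195: x ≡ 52 (mod 195).
Verify: 52 mod 5 = 2 ✓, 52 mod 13 = 0 ✓, 52 mod 3 = 1 ✓.

x ≡ 52 (mod 195).


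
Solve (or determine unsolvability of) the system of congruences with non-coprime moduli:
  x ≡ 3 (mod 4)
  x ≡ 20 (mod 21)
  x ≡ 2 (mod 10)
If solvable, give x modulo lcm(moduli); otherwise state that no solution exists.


Moduli 4, 21, 10 are not pairwise coprime, so CRT works modulo lcm(m_i) when all pairwise compatibility conditions hold.
Pairwise compatibility: gcd(m_i, m_j) must divide a_i - a_j for every pair.
Merge one congruence at a time:
  Start: x ≡ 3 (mod 4).
  Combine with x ≡ 20 (mod 21): gcd(4, 21) = 1; 20 - 3 = 17, which IS divisible by 1, so compatible.
    Write x = 3 + 4·t and substitute into x ≡ 20 (mod 21): 4·t ≡ 20 − 3 = 17 (mod 21).
    The inverse of 4 mod 21 is 16 (since 4·16 = 64 = 3·21 + 1), so t ≡ 16·17 = 272 ≡ 20 (mod 21).
    Then x = 3 + 4·20 = 83, valid modulo lcm(4, 21) = 84: x ≡ 83 (mod 84).
  Combine with x ≡ 2 (mod 10): gcd(84, 10) = 2, and 2 - 83 = -81 is NOT divisible by 2.
    ⇒ system is inconsistent (no integer solution).

No solution (the system is inconsistent).


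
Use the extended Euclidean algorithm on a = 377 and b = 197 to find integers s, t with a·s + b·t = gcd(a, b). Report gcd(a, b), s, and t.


Euclidean algorithm on (377, 197) — divide until remainder is 0:
  377 = 1 · 197 + 180
  197 = 1 · 180 + 17
  180 = 10 · 17 + 10
  17 = 1 · 10 + 7
  10 = 1 · 7 + 3
  7 = 2 · 3 + 1
  3 = 3 · 1 + 0
gcd(377, 197) = 1.
Track Bezout coefficients alongside the remainders: start with r₀ = 377 = a·1 + b·0 (s = 1, t = 0) and r₁ = 197 = a·0 + b·1 (s = 0, t = 1); each new remainder r_{k+1} = r_{k-1} − q_k·r_k inherits s_{k+1} = s_{k-1} − q_k·s_k, t_{k+1} = t_{k-1} − q_k·t_k, so r_k = a·s_k + b·t_k at every step:
  q = 1: r = 180, s = 1 − 1·0 = 1, t = 0 − 1·1 = -1  (check: 377·1 + 197·(-1) = 180)
  q = 1: r = 17, s = 0 − 1·1 = -1, t = 1 − 1·(-1) = 2  (check: 377·(-1) + 197·2 = 17)
  q = 10: r = 10, s = 1 − 10·(-1) = 11, t = -1 − 10·2 = -21  (check: 377·11 + 197·(-21) = 10)
  q = 1: r = 7, s = -1 − 1·11 = -12, t = 2 − 1·(-21) = 23  (check: 377·(-12) + 197·23 = 7)
  q = 1: r = 3, s = 11 − 1·(-12) = 23, t = -21 − 1·23 = -44  (check: 377·23 + 197·(-44) = 3)
  q = 2: r = 1, s = -12 − 2·23 = -58, t = 23 − 2·(-44) = 111  (check: 377·(-58) + 197·111 = 1)
The row with r = 1 (the gcd) gives the Bezout coefficients s = -58, t = 111.
Result: 377 · (-58) + 197 · (111) = 1.

gcd(377, 197) = 1; s = -58, t = 111 (check: 377·(-58) + 197·111 = 1).


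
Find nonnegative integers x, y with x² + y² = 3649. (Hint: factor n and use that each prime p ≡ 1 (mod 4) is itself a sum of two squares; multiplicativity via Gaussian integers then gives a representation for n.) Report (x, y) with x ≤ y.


Step 1: Factor n = 3649 = 41 · 89.
Step 2: Check the mod-4 condition on each prime factor: 41 ≡ 1 (mod 4), exponent 1; 89 ≡ 1 (mod 4), exponent 1.
All primes ≡ 3 (mod 4) appear to even exponent (or don't appear), so by the two-squares theorem n IS expressible as a sum of two squares.
Step 3: Build a representation. Here n = 41 · 89 is a product of primes ≡ 1 (mod 4). Each prime p ≡ 1 (mod 4) is itself a sum of two squares; find a² by testing p − a² for a perfect square:
  41: 41 − 1² = 40, 41 − 2² = 37, 41 − 3² = 32, 41 − 4² = 25 = 5² ⇒ 41 = 4² + 5².
  89: 89 − 1² = 88, 89 − 2² = 85, 89 − 3² = 80, 89 − 4² = 73, 89 − 5² = 64 = 8² ⇒ 89 = 5² + 8².
  Combine using the Brahmagupta–Fibonacci identity (a² + b²)(c² + d²) = (ac − bd)² + (ad + bc)² = (ac + bd)² + (ad − bc)²:
  41 · 89 = 3649: from (4² + 5²)(5² + 8²), take (4·5 − 5·8, 4·8 + 5·5) = (20 − 40, 32 + 25) = (-20, 57); dropping signs (only squares matter) gives (20, 57); check 20² + 57² = 400 + 3249 = 3649 ✓.
Step 4: Order so x ≤ y and verify: 20² + 57² = 400 + 3249 = 3649 = n. ✓

n = 3649 = 20² + 57² (one valid representation with x ≤ y).


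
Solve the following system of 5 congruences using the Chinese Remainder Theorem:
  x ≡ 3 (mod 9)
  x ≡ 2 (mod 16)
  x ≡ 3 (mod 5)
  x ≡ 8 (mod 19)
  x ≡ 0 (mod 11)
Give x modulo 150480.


Product of moduli M = 9 · 16 · 5 · 19 · 11 = 150480.
Merge one congruence at a time:
  Start: x ≡ 3 (mod 9).
  Combine with x ≡ 2 (mod 16); new modulus lcm = 144.
    Write x = 3 + 9·t and substitute into x ≡ 2 (mod 16): 9·t ≡ 2 − 3 = -1 (mod 16).
    Reduce coefficients mod 16: 9·t ≡ 15 (mod 16).
    The inverse of 9 mod 16 is 9 (since 9·9 = 81 = 5·16 + 1), so t ≡ 9·15 = 135 ≡ 7 (mod 16).
    Then x = 3 + 9·7 = 66, valid modulo lcm(9, 16) = 144: x ≡ 66 (mod 144).
  Combine with x ≡ 3 (mod 5); new modulus lcm = 720.
    Write x = 66 + 144·t and substitute into x ≡ 3 (mod 5): 144·t ≡ 3 − 66 = -63 (mod 5).
    Reduce coefficients mod 5: 4·t ≡ 2 (mod 5).
    The inverse of 4 mod 5 is 4 (since 4·4 = 16 = 3·5 + 1), so t ≡ 4·2 = 8 ≡ 3 (mod 5).
    Then x = 66 + 144·3 = 498, valid modulo lcm(144, 5) = 720: x ≡ 498 (mod 720).
  Combine with x ≡ 8 (mod 19); new modulus lcm = 13680.
    Write x = 498 + 720·t and substitute into x ≡ 8 (mod 19): 720·t ≡ 8 − 498 = -490 (mod 19).
    Reduce coefficients mod 19: 17·t ≡ 4 (mod 19).
    The inverse of 17 mod 19 is 9 (since 17·9 = 153 = 8·19 + 1), so t ≡ 9·4 = 36 ≡ 17 (mod 19).
    Then x = 498 + 720·17 = 12738, valid modulo lcm(720, 19) = 13680: x ≡ 12738 (mod 13680).
  Combine with x ≡ 0 (mod 11); new modulus lcm = 150480.
    Write x = 12738 + 13680·t and substitute into x ≡ 0 (mod 11): 13680·t ≡ 0 − 12738 = -12738 (mod 11).
    Reduce coefficients mod 11: 7·t ≡ 0 (mod 11).
    The inverse of 7 mod 11 is 8 (since 7·8 = 56 = 5·11 + 1), so t ≡ 8·0 = 0 ≡ 0 (mod 11).
    Then x = 12738 + 13680·0 = 12738, valid modulo lcm(13680, 11) = 150480: x ≡ 12738 (mod 150480).
Verify against each original: 12738 mod 9 = 3, 12738 mod 16 = 2, 12738 mod 5 = 3, 12738 mod 19 = 8, 12738 mod 11 = 0.

x ≡ 12738 (mod 150480).


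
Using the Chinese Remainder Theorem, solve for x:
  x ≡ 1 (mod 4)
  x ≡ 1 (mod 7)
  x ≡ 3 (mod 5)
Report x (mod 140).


Moduli 4, 7, 5 are pairwise coprime; by CRT there is a unique solution modulo M = 4 · 7 · 5 = 140.
Solve pairwise, accumulating the modulus:
  Start with x ≡ 1 (mod 4).
  Combine with x ≡ 1 (mod 7): since gcd(4, 7) = 1, we get a unique residue mod 28.
    Write x = 1 + 4·t and substitute into x ≡ 1 (mod 7): 4·t ≡ 1 − 1 = 0 (mod 7).
    The inverse of 4 mod 7 is 2 (since 4·2 = 8 = 1·7 + 1), so t ≡ 2·0 = 0 ≡ 0 (mod 7).
    Then x = 1 + 4·0 = 1, valid modulo lcm(4, 7) = 28: x ≡ 1 (mod 28).
  Combine with x ≡ 3 (mod 5): since gcd(28, 5) = 1, we get a unique residue mod 140.
    Write x = 1 + 28·t and substitute into x ≡ 3 (mod 5): 28·t ≡ 3 − 1 = 2 (mod 5).
    Reduce coefficients mod 5: 3·t ≡ 2 (mod 5).
    The inverse of 3 mod 5 is 2 (since 3·2 = 6 = 1·5 + 1), so t ≡ 2·2 = 4 ≡ 4 (mod 5).
    Then x = 1 + 28·4 = 113, valid modulo lcm(28, 5) = 140: x ≡ 113 (mod 140).
Verify: 113 mod 4 = 1 ✓, 113 mod 7 = 1 ✓, 113 mod 5 = 3 ✓.

x ≡ 113 (mod 140).


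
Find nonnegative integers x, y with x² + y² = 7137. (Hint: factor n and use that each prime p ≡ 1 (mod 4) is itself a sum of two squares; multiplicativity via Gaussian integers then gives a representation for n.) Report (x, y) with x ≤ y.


Step 1: Factor n = 7137 = 3^2 · 13 · 61.
Step 2: Check the mod-4 condition on each prime factor: 3 ≡ 3 (mod 4), exponent 2 (must be even); 13 ≡ 1 (mod 4), exponent 1; 61 ≡ 1 (mod 4), exponent 1.
All primes ≡ 3 (mod 4) appear to even exponent (or don't appear), so by the two-squares theorem n IS expressible as a sum of two squares.
Step 3: Build a representation. Group n = k² · m with k = 3 and m = 13 · 61 = 793 (a product of primes ≡ 1 (mod 4)); a representation of m scales to one of n via (k·x)² + (k·y)² = k²(x² + y²). Each prime p ≡ 1 (mod 4) is itself a sum of two squares; find a² by testing p − a² for a perfect square:
  13: 13 − 1² = 12, 13 − 2² = 9 = 3² ⇒ 13 = 2² + 3².
  61: 61 − 1² = 60, 61 − 2² = 57, 61 − 3² = 52, 61 − 4² = 45, 61 − 5² = 36 = 6² ⇒ 61 = 5² + 6².
  Combine using the Brahmagupta–Fibonacci identity (a² + b²)(c² + d²) = (ac − bd)² + (ad + bc)² = (ac + bd)² + (ad − bc)²:
  13 · 61 = 793: from (2² + 3²)(5² + 6²), take (2·5 − 3·6, 2·6 + 3·5) = (10 − 18, 12 + 15) = (-8, 27); dropping signs (only squares matter) gives (8, 27); check 8² + 27² = 64 + 729 = 793 ✓.
  Scale by k = 3: (3·8, 3·27) = (24, 81).
Step 4: Order so x ≤ y and verify: 24² + 81² = 576 + 6561 = 7137 = n. ✓

n = 7137 = 24² + 81² (one valid representation with x ≤ y).


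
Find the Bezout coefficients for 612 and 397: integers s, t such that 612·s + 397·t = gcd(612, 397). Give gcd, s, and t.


Euclidean algorithm on (612, 397) — divide until remainder is 0:
  612 = 1 · 397 + 215
  397 = 1 · 215 + 182
  215 = 1 · 182 + 33
  182 = 5 · 33 + 17
  33 = 1 · 17 + 16
  17 = 1 · 16 + 1
  16 = 16 · 1 + 0
gcd(612, 397) = 1.
Track Bezout coefficients alongside the remainders: start with r₀ = 612 = a·1 + b·0 (s = 1, t = 0) and r₁ = 397 = a·0 + b·1 (s = 0, t = 1); each new remainder r_{k+1} = r_{k-1} − q_k·r_k inherits s_{k+1} = s_{k-1} − q_k·s_k, t_{k+1} = t_{k-1} − q_k·t_k, so r_k = a·s_k + b·t_k at every step:
  q = 1: r = 215, s = 1 − 1·0 = 1, t = 0 − 1·1 = -1  (check: 612·1 + 397·(-1) = 215)
  q = 1: r = 182, s = 0 − 1·1 = -1, t = 1 − 1·(-1) = 2  (check: 612·(-1) + 397·2 = 182)
  q = 1: r = 33, s = 1 − 1·(-1) = 2, t = -1 − 1·2 = -3  (check: 612·2 + 397·(-3) = 33)
  q = 5: r = 17, s = -1 − 5·2 = -11, t = 2 − 5·(-3) = 17  (check: 612·(-11) + 397·17 = 17)
  q = 1: r = 16, s = 2 − 1·(-11) = 13, t = -3 − 1·17 = -20  (check: 612·13 + 397·(-20) = 16)
  q = 1: r = 1, s = -11 − 1·13 = -24, t = 17 − 1·(-20) = 37  (check: 612·(-24) + 397·37 = 1)
The row with r = 1 (the gcd) gives the Bezout coefficients s = -24, t = 37.
Result: 612 · (-24) + 397 · (37) = 1.

gcd(612, 397) = 1; s = -24, t = 37 (check: 612·(-24) + 397·37 = 1).


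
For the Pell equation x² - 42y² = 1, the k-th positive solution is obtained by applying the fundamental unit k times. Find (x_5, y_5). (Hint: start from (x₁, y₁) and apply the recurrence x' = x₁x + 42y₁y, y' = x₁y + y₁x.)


Step 1: Find the fundamental solution (x₁, y₁) of x² - 42y² = 1.
  Expand √42 as a continued fraction. a₀ = ⌊√42⌋ = 6; iterate m_{k+1} = d_k·a_k − m_k, d_{k+1} = (42 − m_{k+1}²)/d_k, a_{k+1} = ⌊(a₀ + m_{k+1})/d_{k+1}⌋ (starting m₀ = 0, d₀ = 1), with convergents p_k = a_k·p_{k-1} + p_{k-2}, q_k = a_k·q_{k-1} + q_{k-2} (p₋₁ = 1, q₋₁ = 0):
  k = 0: a₀ = 6; p₀/q₀ = 6/1; p₀² − 42·q₀² = 36 − 42 = -6.
  k = 1: m = 6, d = 6, a = ⌊(6 + 6)/6⌋ = 2; p/q = (2·6 + 1)/(2·1 + 0) = 13/2; p² − 42·q² = 169 − 168 = 1.
  The first convergent with p² − 42·q² = 1 gives the fundamental solution (x₁, y₁) = (13, 2).
Step 2: Apply the recurrence (x_{n+1}, y_{n+1}) = (x₁x_n + 42y₁y_n, x₁y_n + y₁x_n) repeatedly.
  From (x_1, y_1) = (13, 2): x_2 = 13·13 + 42·2·2 = 337; y_2 = 13·2 + 2·13 = 52.
  From (x_2, y_2) = (337, 52): x_3 = 13·337 + 42·2·52 = 8749; y_3 = 13·52 + 2·337 = 1350.
  From (x_3, y_3) = (8749, 1350): x_4 = 13·8749 + 42·2·1350 = 227137; y_4 = 13·1350 + 2·8749 = 35048.
  From (x_4, y_4) = (227137, 35048): x_5 = 13·227137 + 42·2·35048 = 5896813; y_5 = 13·35048 + 2·227137 = 909898.
Step 3: Verify x_5² - 42·y_5² = 34772403556969 - 34772403556968 = 1 (should be 1). ✓

(x_1, y_1) = (13, 2); (x_5, y_5) = (5896813, 909898).


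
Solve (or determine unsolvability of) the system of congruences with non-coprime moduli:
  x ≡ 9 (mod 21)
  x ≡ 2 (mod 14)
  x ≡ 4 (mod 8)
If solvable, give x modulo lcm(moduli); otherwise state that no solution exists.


Moduli 21, 14, 8 are not pairwise coprime, so CRT works modulo lcm(m_i) when all pairwise compatibility conditions hold.
Pairwise compatibility: gcd(m_i, m_j) must divide a_i - a_j for every pair.
Merge one congruence at a time:
  Start: x ≡ 9 (mod 21).
  Combine with x ≡ 2 (mod 14): gcd(21, 14) = 7; 2 - 9 = -7, which IS divisible by 7, so compatible.
    Write x = 9 + 21·t and substitute into x ≡ 2 (mod 14): 21·t ≡ 2 − 9 = -7 (mod 14).
    Divide the congruence (and modulus) by g = 7: 3·t ≡ -1 (mod 2).
    Reduce coefficients mod 2: 1·t ≡ 1 (mod 2).
    So t ≡ 1 (mod 2).
    Then x = 9 + 21·1 = 30, valid modulo lcm(21, 14) = 42: x ≡ 30 (mod 42).
  Combine with x ≡ 4 (mod 8): gcd(42, 8) = 2; 4 - 30 = -26, which IS divisible by 2, so compatible.
    Write x = 30 + 42·t and substitute into x ≡ 4 (mod 8): 42·t ≡ 4 − 30 = -26 (mod 8).
    Divide the congruence (and modulus) by g = 2: 21·t ≡ -13 (mod 4).
    Reduce coefficients mod 4: 1·t ≡ 3 (mod 4).
    So t ≡ 3 (mod 4).
    Then x = 30 + 42·3 = 156, valid modulo lcm(42, 8) = 168: x ≡ 156 (mod 168).
Verify: 156 mod 21 = 9, 156 mod 14 = 2, 156 mod 8 = 4.

x ≡ 156 (mod 168).


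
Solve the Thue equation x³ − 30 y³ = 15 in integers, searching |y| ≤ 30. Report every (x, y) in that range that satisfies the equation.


The equation is x³ - 30y³ = 15. For fixed y, x³ = 30·y³ + 15, so a solution requires the RHS to be a perfect cube.
Strategy: iterate y from -30 to 30, compute RHS = 30·y³ + 15, and check whether it is a (positive or negative) perfect cube.
Check small values of y:
  y = 0: RHS = 15 is not a perfect cube.
  y = 1: RHS = 45 is not a perfect cube.
  y = -1: RHS = -15 is not a perfect cube.
  y = 2: RHS = 255 is not a perfect cube.
  y = -2: RHS = -225 is not a perfect cube.
  y = 3: RHS = 825 is not a perfect cube.
  y = -3: RHS = -795 is not a perfect cube.
Continuing the search up to |y| = 30 finds no solutions either.
No (x, y) in the scanned range satisfies the equation.

No integer solutions with |y| ≤ 30.


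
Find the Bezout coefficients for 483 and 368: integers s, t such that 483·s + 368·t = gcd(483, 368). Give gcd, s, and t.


Euclidean algorithm on (483, 368) — divide until remainder is 0:
  483 = 1 · 368 + 115
  368 = 3 · 115 + 23
  115 = 5 · 23 + 0
gcd(483, 368) = 23.
Track Bezout coefficients alongside the remainders: start with r₀ = 483 = a·1 + b·0 (s = 1, t = 0) and r₁ = 368 = a·0 + b·1 (s = 0, t = 1); each new remainder r_{k+1} = r_{k-1} − q_k·r_k inherits s_{k+1} = s_{k-1} − q_k·s_k, t_{k+1} = t_{k-1} − q_k·t_k, so r_k = a·s_k + b·t_k at every step:
  q = 1: r = 115, s = 1 − 1·0 = 1, t = 0 − 1·1 = -1  (check: 483·1 + 368·(-1) = 115)
  q = 3: r = 23, s = 0 − 3·1 = -3, t = 1 − 3·(-1) = 4  (check: 483·(-3) + 368·4 = 23)
The row with r = 23 (the gcd) gives the Bezout coefficients s = -3, t = 4.
Result: 483 · (-3) + 368 · (4) = 23.

gcd(483, 368) = 23; s = -3, t = 4 (check: 483·(-3) + 368·4 = 23).


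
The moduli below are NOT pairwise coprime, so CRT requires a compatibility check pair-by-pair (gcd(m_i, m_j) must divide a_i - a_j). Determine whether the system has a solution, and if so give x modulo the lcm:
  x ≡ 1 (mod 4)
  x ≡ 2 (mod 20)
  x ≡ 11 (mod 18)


Moduli 4, 20, 18 are not pairwise coprime, so CRT works modulo lcm(m_i) when all pairwise compatibility conditions hold.
Pairwise compatibility: gcd(m_i, m_j) must divide a_i - a_j for every pair.
Merge one congruence at a time:
  Start: x ≡ 1 (mod 4).
  Combine with x ≡ 2 (mod 20): gcd(4, 20) = 4, and 2 - 1 = 1 is NOT divisible by 4.
    ⇒ system is inconsistent (no integer solution).

No solution (the system is inconsistent).


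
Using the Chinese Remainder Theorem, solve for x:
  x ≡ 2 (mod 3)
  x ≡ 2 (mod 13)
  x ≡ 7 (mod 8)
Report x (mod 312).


Moduli 3, 13, 8 are pairwise coprime; by CRT there is a unique solution modulo M = 3 · 13 · 8 = 312.
Solve pairwise, accumulating the modulus:
  Start with x ≡ 2 (mod 3).
  Combine with x ≡ 2 (mod 13): since gcd(3, 13) = 1, we get a unique residue mod 39.
    Write x = 2 + 3·t and substitute into x ≡ 2 (mod 13): 3·t ≡ 2 − 2 = 0 (mod 13).
    The inverse of 3 mod 13 is 9 (since 3·9 = 27 = 2·13 + 1), so t ≡ 9·0 = 0 ≡ 0 (mod 13).
    Then x = 2 + 3·0 = 2, valid modulo lcm(3, 13) = 39: x ≡ 2 (mod 39).
  Combine with x ≡ 7 (mod 8): since gcd(39, 8) = 1, we get a unique residue mod 312.
    Write x = 2 + 39·t and substitute into x ≡ 7 (mod 8): 39·t ≡ 7 − 2 = 5 (mod 8).
    Reduce coefficients mod 8: 7·t ≡ 5 (mod 8).
    The inverse of 7 mod 8 is 7 (since 7·7 = 49 = 6·8 + 1), so t ≡ 7·5 = 35 ≡ 3 (mod 8).
    Then x = 2 + 39·3 = 119, valid modulo lcm(39, 8) = 312: x ≡ 119 (mod 312).
Verify: 119 mod 3 = 2 ✓, 119 mod 13 = 2 ✓, 119 mod 8 = 7 ✓.

x ≡ 119 (mod 312).


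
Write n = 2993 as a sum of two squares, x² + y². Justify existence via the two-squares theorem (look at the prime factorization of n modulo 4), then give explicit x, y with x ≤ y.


Step 1: Factor n = 2993 = 41 · 73.
Step 2: Check the mod-4 condition on each prime factor: 41 ≡ 1 (mod 4), exponent 1; 73 ≡ 1 (mod 4), exponent 1.
All primes ≡ 3 (mod 4) appear to even exponent (or don't appear), so by the two-squares theorem n IS expressible as a sum of two squares.
Step 3: Build a representation. Here n = 41 · 73 is a product of primes ≡ 1 (mod 4). Each prime p ≡ 1 (mod 4) is itself a sum of two squares; find a² by testing p − a² for a perfect square:
  41: 41 − 1² = 40, 41 − 2² = 37, 41 − 3² = 32, 41 − 4² = 25 = 5² ⇒ 41 = 4² + 5².
  73: 73 − 1² = 72, 73 − 2² = 69, 73 − 3² = 64 = 8² ⇒ 73 = 3² + 8².
  Combine using the Brahmagupta–Fibonacci identity (a² + b²)(c² + d²) = (ac − bd)² + (ad + bc)² = (ac + bd)² + (ad − bc)²:
  41 · 73 = 2993: from (4² + 5²)(3² + 8²), take (4·3 − 5·8, 4·8 + 5·3) = (12 − 40, 32 + 15) = (-28, 47); dropping signs (only squares matter) gives (28, 47); check 28² + 47² = 784 + 2209 = 2993 ✓.
Step 4: Order so x ≤ y and verify: 28² + 47² = 784 + 2209 = 2993 = n. ✓

n = 2993 = 28² + 47² (one valid representation with x ≤ y).


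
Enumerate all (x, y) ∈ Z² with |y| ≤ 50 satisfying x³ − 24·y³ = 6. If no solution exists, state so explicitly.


The equation is x³ - 24y³ = 6. For fixed y, x³ = 24·y³ + 6, so a solution requires the RHS to be a perfect cube.
Strategy: iterate y from -50 to 50, compute RHS = 24·y³ + 6, and check whether it is a (positive or negative) perfect cube.
Check small values of y:
  y = 0: RHS = 6 is not a perfect cube.
  y = 1: RHS = 30 is not a perfect cube.
  y = -1: RHS = -18 is not a perfect cube.
  y = 2: RHS = 198 is not a perfect cube.
  y = -2: RHS = -186 is not a perfect cube.
  y = 3: RHS = 654 is not a perfect cube.
  y = -3: RHS = -642 is not a perfect cube.
Continuing the search up to |y| = 50 finds no solutions either.
No (x, y) in the scanned range satisfies the equation.

No integer solutions with |y| ≤ 50.


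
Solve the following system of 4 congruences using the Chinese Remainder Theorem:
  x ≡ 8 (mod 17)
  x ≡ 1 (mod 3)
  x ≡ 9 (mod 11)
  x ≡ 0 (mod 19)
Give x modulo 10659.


Product of moduli M = 17 · 3 · 11 · 19 = 10659.
Merge one congruence at a time:
  Start: x ≡ 8 (mod 17).
  Combine with x ≡ 1 (mod 3); new modulus lcm = 51.
    Write x = 8 + 17·t and substitute into x ≡ 1 (mod 3): 17·t ≡ 1 − 8 = -7 (mod 3).
    Reduce coefficients mod 3: 2·t ≡ 2 (mod 3).
    The inverse of 2 mod 3 is 2 (since 2·2 = 4 = 1·3 + 1), so t ≡ 2·2 = 4 ≡ 1 (mod 3).
    Then x = 8 + 17·1 = 25, valid modulo lcm(17, 3) = 51: x ≡ 25 (mod 51).
  Combine with x ≡ 9 (mod 11); new modulus lcm = 561.
    Write x = 25 + 51·t and substitute into x ≡ 9 (mod 11): 51·t ≡ 9 − 25 = -16 (mod 11).
    Reduce coefficients mod 11: 7·t ≡ 6 (mod 11).
    The inverse of 7 mod 11 is 8 (since 7·8 = 56 = 5·11 + 1), so t ≡ 8·6 = 48 ≡ 4 (mod 11).
    Then x = 25 + 51·4 = 229, valid modulo lcm(51, 11) = 561: x ≡ 229 (mod 561).
  Combine with x ≡ 0 (mod 19); new modulus lcm = 10659.
    Write x = 229 + 561·t and substitute into x ≡ 0 (mod 19): 561·t ≡ 0 − 229 = -229 (mod 19).
    Reduce coefficients mod 19: 10·t ≡ 18 (mod 19).
    The inverse of 10 mod 19 is 2 (since 10·2 = 20 = 1·19 + 1), so t ≡ 2·18 = 36 ≡ 17 (mod 19).
    Then x = 229 + 561·17 = 9766, valid modulo lcm(561, 19) = 10659: x ≡ 9766 (mod 10659).
Verify against each original: 9766 mod 17 = 8, 9766 mod 3 = 1, 9766 mod 11 = 9, 9766 mod 19 = 0.

x ≡ 9766 (mod 10659).


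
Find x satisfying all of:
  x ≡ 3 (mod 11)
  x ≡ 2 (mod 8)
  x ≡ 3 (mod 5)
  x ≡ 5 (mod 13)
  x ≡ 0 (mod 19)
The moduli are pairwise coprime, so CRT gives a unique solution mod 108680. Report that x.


Product of moduli M = 11 · 8 · 5 · 13 · 19 = 108680.
Merge one congruence at a time:
  Start: x ≡ 3 (mod 11).
  Combine with x ≡ 2 (mod 8); new modulus lcm = 88.
    Write x = 3 + 11·t and substitute into x ≡ 2 (mod 8): 11·t ≡ 2 − 3 = -1 (mod 8).
    Reduce coefficients mod 8: 3·t ≡ 7 (mod 8).
    The inverse of 3 mod 8 is 3 (since 3·3 = 9 = 1·8 + 1), so t ≡ 3·7 = 21 ≡ 5 (mod 8).
    Then x = 3 + 11·5 = 58, valid modulo lcm(11, 8) = 88: x ≡ 58 (mod 88).
  Combine with x ≡ 3 (mod 5); new modulus lcm = 440.
    Write x = 58 + 88·t and substitute into x ≡ 3 (mod 5): 88·t ≡ 3 − 58 = -55 (mod 5).
    Reduce coefficients mod 5: 3·t ≡ 0 (mod 5).
    The inverse of 3 mod 5 is 2 (since 3·2 = 6 = 1·5 + 1), so t ≡ 2·0 = 0 ≡ 0 (mod 5).
    Then x = 58 + 88·0 = 58, valid modulo lcm(88, 5) = 440: x ≡ 58 (mod 440).
  Combine with x ≡ 5 (mod 13); new modulus lcm = 5720.
    Write x = 58 + 440·t and substitute into x ≡ 5 (mod 13): 440·t ≡ 5 − 58 = -53 (mod 13).
    Reduce coefficients mod 13: 11·t ≡ 12 (mod 13).
    The inverse of 11 mod 13 is 6 (since 11·6 = 66 = 5·13 + 1), so t ≡ 6·12 = 72 ≡ 7 (mod 13).
    Then x = 58 + 440·7 = 3138, valid modulo lcm(440, 13) = 5720: x ≡ 3138 (mod 5720).
  Combine with x ≡ 0 (mod 19); new modulus lcm = 108680.
    Write x = 3138 + 5720·t and substitute into x ≡ 0 (mod 19): 5720·t ≡ 0 − 3138 = -3138 (mod 19).
    Reduce coefficients mod 19: 1·t ≡ 16 (mod 19).
    So t ≡ 16 (mod 19).
    Then x = 3138 + 5720·16 = 94658, valid modulo lcm(5720, 19) = 108680: x ≡ 94658 (mod 108680).
Verify against each original: 94658 mod 11 = 3, 94658 mod 8 = 2, 94658 mod 5 = 3, 94658 mod 13 = 5, 94658 mod 19 = 0.

x ≡ 94658 (mod 108680).


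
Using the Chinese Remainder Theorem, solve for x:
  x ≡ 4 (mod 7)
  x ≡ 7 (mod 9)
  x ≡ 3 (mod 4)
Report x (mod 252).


Moduli 7, 9, 4 are pairwise coprime; by CRT there is a unique solution modulo M = 7 · 9 · 4 = 252.
Solve pairwise, accumulating the modulus:
  Start with x ≡ 4 (mod 7).
  Combine with x ≡ 7 (mod 9): since gcd(7, 9) = 1, we get a unique residue mod 63.
    Write x = 4 + 7·t and substitute into x ≡ 7 (mod 9): 7·t ≡ 7 − 4 = 3 (mod 9).
    The inverse of 7 mod 9 is 4 (since 7·4 = 28 = 3·9 + 1), so t ≡ 4·3 = 12 ≡ 3 (mod 9).
    Then x = 4 + 7·3 = 25, valid modulo lcm(7, 9) = 63: x ≡ 25 (mod 63).
  Combine with x ≡ 3 (mod 4): since gcd(63, 4) = 1, we get a unique residue mod 252.
    Write x = 25 + 63·t and substitute into x ≡ 3 (mod 4): 63·t ≡ 3 − 25 = -22 (mod 4).
    Reduce coefficients mod 4: 3·t ≡ 2 (mod 4).
    The inverse of 3 mod 4 is 3 (since 3·3 = 9 = 2·4 + 1), so t ≡ 3·2 = 6 ≡ 2 (mod 4).
    Then x = 25 + 63·2 = 151, valid modulo lcm(63, 4) = 252: x ≡ 151 (mod 252).
Verify: 151 mod 7 = 4 ✓, 151 mod 9 = 7 ✓, 151 mod 4 = 3 ✓.

x ≡ 151 (mod 252).


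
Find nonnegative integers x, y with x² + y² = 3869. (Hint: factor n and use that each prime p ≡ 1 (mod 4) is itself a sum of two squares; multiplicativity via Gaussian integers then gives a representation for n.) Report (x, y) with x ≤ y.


Step 1: Factor n = 3869 = 53 · 73.
Step 2: Check the mod-4 condition on each prime factor: 53 ≡ 1 (mod 4), exponent 1; 73 ≡ 1 (mod 4), exponent 1.
All primes ≡ 3 (mod 4) appear to even exponent (or don't appear), so by the two-squares theorem n IS expressible as a sum of two squares.
Step 3: Build a representation. Here n = 53 · 73 is a product of primes ≡ 1 (mod 4). Each prime p ≡ 1 (mod 4) is itself a sum of two squares; find a² by testing p − a² for a perfect square:
  53: 53 − 1² = 52, 53 − 2² = 49 = 7² ⇒ 53 = 2² + 7².
  73: 73 − 1² = 72, 73 − 2² = 69, 73 − 3² = 64 = 8² ⇒ 73 = 3² + 8².
  Combine using the Brahmagupta–Fibonacci identity (a² + b²)(c² + d²) = (ac − bd)² + (ad + bc)² = (ac + bd)² + (ad − bc)²:
  53 · 73 = 3869: from (2² + 7²)(3² + 8²), take (2·3 − 7·8, 2·8 + 7·3) = (6 − 56, 16 + 21) = (-50, 37); dropping signs (only squares matter) gives (50, 37); check 50² + 37² = 2500 + 1369 = 3869 ✓.
Step 4: Order so x ≤ y and verify: 37² + 50² = 1369 + 2500 = 3869 = n. ✓

n = 3869 = 37² + 50² (one valid representation with x ≤ y).


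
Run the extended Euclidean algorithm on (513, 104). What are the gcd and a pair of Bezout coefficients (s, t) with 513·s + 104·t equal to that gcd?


Euclidean algorithm on (513, 104) — divide until remainder is 0:
  513 = 4 · 104 + 97
  104 = 1 · 97 + 7
  97 = 13 · 7 + 6
  7 = 1 · 6 + 1
  6 = 6 · 1 + 0
gcd(513, 104) = 1.
Track Bezout coefficients alongside the remainders: start with r₀ = 513 = a·1 + b·0 (s = 1, t = 0) and r₁ = 104 = a·0 + b·1 (s = 0, t = 1); each new remainder r_{k+1} = r_{k-1} − q_k·r_k inherits s_{k+1} = s_{k-1} − q_k·s_k, t_{k+1} = t_{k-1} − q_k·t_k, so r_k = a·s_k + b·t_k at every step:
  q = 4: r = 97, s = 1 − 4·0 = 1, t = 0 − 4·1 = -4  (check: 513·1 + 104·(-4) = 97)
  q = 1: r = 7, s = 0 − 1·1 = -1, t = 1 − 1·(-4) = 5  (check: 513·(-1) + 104·5 = 7)
  q = 13: r = 6, s = 1 − 13·(-1) = 14, t = -4 − 13·5 = -69  (check: 513·14 + 104·(-69) = 6)
  q = 1: r = 1, s = -1 − 1·14 = -15, t = 5 − 1·(-69) = 74  (check: 513·(-15) + 104·74 = 1)
The row with r = 1 (the gcd) gives the Bezout coefficients s = -15, t = 74.
Result: 513 · (-15) + 104 · (74) = 1.

gcd(513, 104) = 1; s = -15, t = 74 (check: 513·(-15) + 104·74 = 1).


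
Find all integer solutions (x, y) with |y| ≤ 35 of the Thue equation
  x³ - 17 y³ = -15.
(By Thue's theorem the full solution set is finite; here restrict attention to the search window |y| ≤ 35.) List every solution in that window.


The equation is x³ - 17y³ = -15. For fixed y, x³ = 17·y³ − 15, so a solution requires the RHS to be a perfect cube.
Strategy: iterate y from -35 to 35, compute RHS = 17·y³ − 15, and check whether it is a (positive or negative) perfect cube.
Check small values of y:
  y = 0: RHS = -15 is not a perfect cube.
  y = 1: RHS = 2 is not a perfect cube.
  y = -1: RHS = -32 is not a perfect cube.
  y = 2: RHS = 121 is not a perfect cube.
  y = -2: RHS = -151 is not a perfect cube.
  y = 3: RHS = 444 is not a perfect cube.
  y = -3: RHS = -474 is not a perfect cube.
Continuing the search up to |y| = 35 finds no solutions either.
No (x, y) in the scanned range satisfies the equation.

No integer solutions with |y| ≤ 35.


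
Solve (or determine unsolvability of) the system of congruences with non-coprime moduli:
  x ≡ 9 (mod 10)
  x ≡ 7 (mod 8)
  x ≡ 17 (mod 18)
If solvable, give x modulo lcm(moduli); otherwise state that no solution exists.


Moduli 10, 8, 18 are not pairwise coprime, so CRT works modulo lcm(m_i) when all pairwise compatibility conditions hold.
Pairwise compatibility: gcd(m_i, m_j) must divide a_i - a_j for every pair.
Merge one congruence at a time:
  Start: x ≡ 9 (mod 10).
  Combine with x ≡ 7 (mod 8): gcd(10, 8) = 2; 7 - 9 = -2, which IS divisible by 2, so compatible.
    Write x = 9 + 10·t and substitute into x ≡ 7 (mod 8): 10·t ≡ 7 − 9 = -2 (mod 8).
    Divide the congruence (and modulus) by g = 2: 5·t ≡ -1 (mod 4).
    Reduce coefficients mod 4: 1·t ≡ 3 (mod 4).
    So t ≡ 3 (mod 4).
    Then x = 9 + 10·3 = 39, valid modulo lcm(10, 8) = 40: x ≡ 39 (mod 40).
  Combine with x ≡ 17 (mod 18): gcd(40, 18) = 2; 17 - 39 = -22, which IS divisible by 2, so compatible.
    Write x = 39 + 40·t and substitute into x ≡ 17 (mod 18): 40·t ≡ 17 − 39 = -22 (mod 18).
    Divide the congruence (and modulus) by g = 2: 20·t ≡ -11 (mod 9).
    Reduce coefficients mod 9: 2·t ≡ 7 (mod 9).
    The inverse of 2 mod 9 is 5 (since 2·5 = 10 = 1·9 + 1), so t ≡ 5·7 = 35 ≡ 8 (mod 9).
    Then x = 39 + 40·8 = 359, valid modulo lcm(40, 18) = 360: x ≡ 359 (mod 360).
Verify: 359 mod 10 = 9, 359 mod 8 = 7, 359 mod 18 = 17.

x ≡ 359 (mod 360).
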